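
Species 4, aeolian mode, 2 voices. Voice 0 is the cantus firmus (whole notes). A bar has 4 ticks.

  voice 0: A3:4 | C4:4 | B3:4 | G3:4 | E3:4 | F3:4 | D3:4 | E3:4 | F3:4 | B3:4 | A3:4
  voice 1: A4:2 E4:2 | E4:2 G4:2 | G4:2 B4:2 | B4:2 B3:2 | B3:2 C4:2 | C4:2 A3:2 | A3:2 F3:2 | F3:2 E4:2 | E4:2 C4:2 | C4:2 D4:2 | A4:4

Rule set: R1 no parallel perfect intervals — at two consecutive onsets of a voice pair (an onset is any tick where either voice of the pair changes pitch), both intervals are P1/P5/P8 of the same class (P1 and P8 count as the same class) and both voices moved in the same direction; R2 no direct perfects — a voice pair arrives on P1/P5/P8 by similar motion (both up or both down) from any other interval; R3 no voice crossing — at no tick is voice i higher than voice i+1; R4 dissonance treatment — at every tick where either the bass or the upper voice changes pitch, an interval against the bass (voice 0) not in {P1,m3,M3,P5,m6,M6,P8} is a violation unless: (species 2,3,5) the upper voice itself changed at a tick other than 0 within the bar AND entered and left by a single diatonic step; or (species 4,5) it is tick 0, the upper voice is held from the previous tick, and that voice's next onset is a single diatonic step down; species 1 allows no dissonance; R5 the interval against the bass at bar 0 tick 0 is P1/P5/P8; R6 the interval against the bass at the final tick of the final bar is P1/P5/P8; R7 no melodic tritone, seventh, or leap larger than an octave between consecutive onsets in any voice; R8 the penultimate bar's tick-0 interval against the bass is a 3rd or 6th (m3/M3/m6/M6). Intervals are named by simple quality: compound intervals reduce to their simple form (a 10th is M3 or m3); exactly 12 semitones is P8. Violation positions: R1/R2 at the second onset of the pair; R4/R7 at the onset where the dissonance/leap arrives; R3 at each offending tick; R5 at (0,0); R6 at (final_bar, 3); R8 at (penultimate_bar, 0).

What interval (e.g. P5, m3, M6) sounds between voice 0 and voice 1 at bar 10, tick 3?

voice 0=A3 voice 1=A4 -> P8

P8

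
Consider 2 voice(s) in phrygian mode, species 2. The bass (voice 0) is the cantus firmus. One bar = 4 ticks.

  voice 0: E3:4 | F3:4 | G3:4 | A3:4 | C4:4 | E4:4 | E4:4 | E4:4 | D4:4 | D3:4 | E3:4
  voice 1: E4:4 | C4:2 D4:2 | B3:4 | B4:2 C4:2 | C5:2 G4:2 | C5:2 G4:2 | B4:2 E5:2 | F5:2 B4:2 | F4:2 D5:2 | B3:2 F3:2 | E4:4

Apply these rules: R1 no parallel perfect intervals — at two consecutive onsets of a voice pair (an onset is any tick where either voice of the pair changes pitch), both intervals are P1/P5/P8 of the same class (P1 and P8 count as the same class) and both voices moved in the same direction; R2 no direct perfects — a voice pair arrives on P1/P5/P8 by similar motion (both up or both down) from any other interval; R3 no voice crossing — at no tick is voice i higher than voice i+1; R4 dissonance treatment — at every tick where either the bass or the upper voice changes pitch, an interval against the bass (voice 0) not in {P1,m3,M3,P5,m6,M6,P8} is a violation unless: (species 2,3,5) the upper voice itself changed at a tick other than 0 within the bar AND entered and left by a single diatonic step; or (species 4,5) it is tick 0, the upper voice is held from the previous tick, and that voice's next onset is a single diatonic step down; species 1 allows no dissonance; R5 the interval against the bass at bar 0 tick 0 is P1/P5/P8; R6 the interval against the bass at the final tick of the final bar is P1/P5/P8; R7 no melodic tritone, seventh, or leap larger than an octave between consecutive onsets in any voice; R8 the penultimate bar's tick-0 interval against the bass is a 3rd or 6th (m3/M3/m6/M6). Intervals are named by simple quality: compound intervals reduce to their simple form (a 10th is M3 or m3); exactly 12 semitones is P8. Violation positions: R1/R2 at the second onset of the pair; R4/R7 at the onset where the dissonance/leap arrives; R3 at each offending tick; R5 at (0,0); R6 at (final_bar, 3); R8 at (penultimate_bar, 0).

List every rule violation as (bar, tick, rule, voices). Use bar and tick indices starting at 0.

bar 0: v0=E3 v1=E4 downbeat P8
bar 1: v0=F3 v1=C4 downbeat P5
bar 2: v0=G3 v1=B3 downbeat M3
bar 3: v0=A3 v1=B4 downbeat M2
bar 4: v0=C4 v1=C5 downbeat P8
bar 5: v0=E4 v1=C5 downbeat m6
bar 6: v0=E4 v1=B4 downbeat P5
bar 7: v0=E4 v1=F5 downbeat m2
bar 8: v0=D4 v1=F4 downbeat m3
bar 9: v0=D3 v1=B3 downbeat M6
bar 10: v0=E3 v1=E4 downbeat P8
  -> R4 @ bar 3 tick 0 v(0, 1): A3/B4 M2 untreated
  -> R7 @ bar 3 tick 2 v(1,): B4->C4 leap 11st
  -> R2 @ bar 4 tick 0 v(0, 1): A3/C4 m3 -> C4/C5 P8 similar
  -> R4 @ bar 7 tick 0 v(0, 1): E4/F5 m2 untreated
  -> R7 @ bar 7 tick 2 v(1,): F5->B4 leap 6st
  -> R7 @ bar 8 tick 0 v(1,): B4->F4 leap 6st
  -> R7 @ bar 9 tick 0 v(1,): D5->B3 leap 15st
  -> R7 @ bar 9 tick 2 v(1,): B3->F3 leap 6st
  -> R2 @ bar 10 tick 0 v(0, 1): D3/F3 m3 -> E3/E4 P8 similar
  -> R7 @ bar 10 tick 0 v(1,): F3->E4 leap 11st

(3, 0, R4, (0, 1))
(3, 2, R7, (1,))
(4, 0, R2, (0, 1))
(7, 0, R4, (0, 1))
(7, 2, R7, (1,))
(8, 0, R7, (1,))
(9, 0, R7, (1,))
(9, 2, R7, (1,))
(10, 0, R2, (0, 1))
(10, 0, R7, (1,))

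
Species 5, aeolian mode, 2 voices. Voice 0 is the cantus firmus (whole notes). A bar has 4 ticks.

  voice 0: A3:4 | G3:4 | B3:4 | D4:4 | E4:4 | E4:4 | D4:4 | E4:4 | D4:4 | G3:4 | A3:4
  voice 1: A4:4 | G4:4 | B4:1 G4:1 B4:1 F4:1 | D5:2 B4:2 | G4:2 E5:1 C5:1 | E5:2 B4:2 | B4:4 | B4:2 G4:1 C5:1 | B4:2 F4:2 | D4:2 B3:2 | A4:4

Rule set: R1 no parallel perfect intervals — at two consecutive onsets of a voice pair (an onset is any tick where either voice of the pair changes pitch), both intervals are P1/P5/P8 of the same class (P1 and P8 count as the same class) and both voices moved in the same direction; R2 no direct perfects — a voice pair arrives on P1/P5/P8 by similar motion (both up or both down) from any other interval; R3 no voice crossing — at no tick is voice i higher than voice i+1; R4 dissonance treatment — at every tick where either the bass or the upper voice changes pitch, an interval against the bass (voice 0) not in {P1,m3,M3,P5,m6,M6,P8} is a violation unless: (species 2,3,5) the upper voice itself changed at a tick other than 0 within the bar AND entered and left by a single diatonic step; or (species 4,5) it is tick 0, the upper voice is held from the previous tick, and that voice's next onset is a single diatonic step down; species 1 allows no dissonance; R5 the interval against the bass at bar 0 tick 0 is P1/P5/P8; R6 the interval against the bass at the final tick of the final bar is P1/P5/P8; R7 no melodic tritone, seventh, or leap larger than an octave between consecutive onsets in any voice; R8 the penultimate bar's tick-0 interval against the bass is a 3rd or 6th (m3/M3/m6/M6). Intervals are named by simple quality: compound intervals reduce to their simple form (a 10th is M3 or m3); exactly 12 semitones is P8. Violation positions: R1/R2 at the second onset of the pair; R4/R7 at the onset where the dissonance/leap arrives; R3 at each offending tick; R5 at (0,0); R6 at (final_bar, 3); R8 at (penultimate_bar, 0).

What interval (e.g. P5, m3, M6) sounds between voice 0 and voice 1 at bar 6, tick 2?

M6

voice 0=D4 voice 1=B4 -> M6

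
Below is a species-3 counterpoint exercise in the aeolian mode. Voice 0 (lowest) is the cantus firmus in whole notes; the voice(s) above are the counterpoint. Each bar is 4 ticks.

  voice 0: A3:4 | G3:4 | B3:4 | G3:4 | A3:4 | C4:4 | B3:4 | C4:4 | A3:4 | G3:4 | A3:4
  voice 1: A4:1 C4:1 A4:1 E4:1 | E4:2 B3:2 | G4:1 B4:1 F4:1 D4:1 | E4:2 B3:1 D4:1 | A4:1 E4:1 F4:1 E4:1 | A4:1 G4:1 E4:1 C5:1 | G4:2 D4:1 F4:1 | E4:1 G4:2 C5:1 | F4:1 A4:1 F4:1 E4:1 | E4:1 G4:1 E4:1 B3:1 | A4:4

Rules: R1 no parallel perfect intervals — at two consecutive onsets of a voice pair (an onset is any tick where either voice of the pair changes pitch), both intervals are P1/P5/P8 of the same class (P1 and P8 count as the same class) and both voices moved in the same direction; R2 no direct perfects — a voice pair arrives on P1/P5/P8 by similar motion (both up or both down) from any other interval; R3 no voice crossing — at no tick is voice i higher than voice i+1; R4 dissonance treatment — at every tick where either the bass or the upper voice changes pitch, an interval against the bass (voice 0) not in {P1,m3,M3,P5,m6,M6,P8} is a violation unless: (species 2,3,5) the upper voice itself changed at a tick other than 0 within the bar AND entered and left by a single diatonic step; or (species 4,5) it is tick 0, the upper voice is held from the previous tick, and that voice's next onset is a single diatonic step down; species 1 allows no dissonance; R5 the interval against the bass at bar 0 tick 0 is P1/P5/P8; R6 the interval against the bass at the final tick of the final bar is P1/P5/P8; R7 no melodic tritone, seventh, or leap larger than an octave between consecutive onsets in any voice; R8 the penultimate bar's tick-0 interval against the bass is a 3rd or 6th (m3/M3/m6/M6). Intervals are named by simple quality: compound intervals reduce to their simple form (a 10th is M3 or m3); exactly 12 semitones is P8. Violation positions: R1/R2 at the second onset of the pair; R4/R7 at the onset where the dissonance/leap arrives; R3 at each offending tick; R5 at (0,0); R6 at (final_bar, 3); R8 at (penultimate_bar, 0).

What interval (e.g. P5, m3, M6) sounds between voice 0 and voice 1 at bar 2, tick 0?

voice 0=B3 voice 1=G4 -> m6

m6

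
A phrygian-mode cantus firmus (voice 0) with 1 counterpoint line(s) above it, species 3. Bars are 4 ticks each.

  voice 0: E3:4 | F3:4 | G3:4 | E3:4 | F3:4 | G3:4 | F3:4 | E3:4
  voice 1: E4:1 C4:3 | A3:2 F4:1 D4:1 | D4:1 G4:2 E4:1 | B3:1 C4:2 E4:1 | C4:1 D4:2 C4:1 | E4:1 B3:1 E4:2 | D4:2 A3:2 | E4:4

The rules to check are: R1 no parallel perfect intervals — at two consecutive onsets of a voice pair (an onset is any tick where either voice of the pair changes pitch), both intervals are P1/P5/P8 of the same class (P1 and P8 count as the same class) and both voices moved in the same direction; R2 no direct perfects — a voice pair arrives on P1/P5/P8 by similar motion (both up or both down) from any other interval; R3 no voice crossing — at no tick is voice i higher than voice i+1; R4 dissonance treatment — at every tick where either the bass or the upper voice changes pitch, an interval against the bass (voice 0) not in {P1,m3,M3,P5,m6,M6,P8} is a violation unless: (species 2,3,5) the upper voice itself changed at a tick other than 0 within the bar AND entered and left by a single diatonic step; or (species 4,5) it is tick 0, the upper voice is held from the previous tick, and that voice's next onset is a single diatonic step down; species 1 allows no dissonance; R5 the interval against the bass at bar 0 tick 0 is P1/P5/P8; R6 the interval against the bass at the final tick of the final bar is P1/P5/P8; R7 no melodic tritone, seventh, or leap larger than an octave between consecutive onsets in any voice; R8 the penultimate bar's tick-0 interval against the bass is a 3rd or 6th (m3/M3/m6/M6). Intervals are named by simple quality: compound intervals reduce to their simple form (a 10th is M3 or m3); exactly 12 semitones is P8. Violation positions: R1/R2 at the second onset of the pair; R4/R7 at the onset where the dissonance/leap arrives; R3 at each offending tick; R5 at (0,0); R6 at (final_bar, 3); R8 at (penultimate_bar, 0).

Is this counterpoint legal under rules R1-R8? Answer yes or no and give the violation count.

bar 0: v0=E3 v1=E4 (P8)
bar 1: v0=F3 v1=A3 (M3)
bar 2: v0=G3 v1=D4 (P5)
bar 3: v0=E3 v1=B3 (P5)
bar 4: v0=F3 v1=C4 (P5)
bar 5: v0=G3 v1=E4 (M6)
bar 6: v0=F3 v1=D4 (M6)
bar 7: v0=E3 v1=E4 (P8)
  R2 @ bar3.0: G3/E4 M6 -> E3/B3 P5 similar

No (1 violations)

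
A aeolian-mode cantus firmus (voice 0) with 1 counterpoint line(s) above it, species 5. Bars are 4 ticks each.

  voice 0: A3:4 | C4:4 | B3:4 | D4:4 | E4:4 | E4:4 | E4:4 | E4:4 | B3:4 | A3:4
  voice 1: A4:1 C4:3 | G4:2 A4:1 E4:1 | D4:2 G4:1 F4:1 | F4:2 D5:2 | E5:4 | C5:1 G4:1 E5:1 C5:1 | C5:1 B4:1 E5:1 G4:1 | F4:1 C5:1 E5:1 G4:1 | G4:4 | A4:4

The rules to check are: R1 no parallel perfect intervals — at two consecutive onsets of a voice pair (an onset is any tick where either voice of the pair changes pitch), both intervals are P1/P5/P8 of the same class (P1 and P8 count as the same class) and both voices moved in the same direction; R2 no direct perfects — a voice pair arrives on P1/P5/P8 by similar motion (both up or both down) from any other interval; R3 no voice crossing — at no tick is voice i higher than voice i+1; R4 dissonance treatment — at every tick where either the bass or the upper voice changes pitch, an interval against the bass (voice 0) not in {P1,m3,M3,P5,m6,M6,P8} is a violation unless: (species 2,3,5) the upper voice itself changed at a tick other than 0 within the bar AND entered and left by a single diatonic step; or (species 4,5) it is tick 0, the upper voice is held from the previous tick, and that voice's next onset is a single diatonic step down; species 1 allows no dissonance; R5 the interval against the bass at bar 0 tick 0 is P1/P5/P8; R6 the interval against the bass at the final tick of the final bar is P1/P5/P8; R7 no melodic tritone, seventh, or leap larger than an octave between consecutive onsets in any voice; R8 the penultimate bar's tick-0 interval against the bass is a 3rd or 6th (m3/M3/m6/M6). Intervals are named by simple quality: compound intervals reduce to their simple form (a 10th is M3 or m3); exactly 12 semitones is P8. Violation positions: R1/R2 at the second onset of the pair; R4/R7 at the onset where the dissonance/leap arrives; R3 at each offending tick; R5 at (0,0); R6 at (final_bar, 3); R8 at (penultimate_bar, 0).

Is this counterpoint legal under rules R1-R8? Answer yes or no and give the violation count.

bar 0: v0=A3 v1=A4 (P8)
bar 1: v0=C4 v1=G4 (P5)
bar 2: v0=B3 v1=D4 (m3)
bar 3: v0=D4 v1=F4 (m3)
bar 4: v0=E4 v1=E5 (P8)
bar 5: v0=E4 v1=C5 (m6)
bar 6: v0=E4 v1=C5 (m6)
bar 7: v0=E4 v1=F4 (m2)
bar 8: v0=B3 v1=G4 (m6)
bar 9: v0=A3 v1=A4 (P8)
  R2 @ bar1.0: A3/C4 m3 -> C4/G4 P5 similar
  R4 @ bar2.3: B3/F4 TT untreated
  R1 @ bar4.0: D4/D5 P8 -> E4/E5 P8 similar
  R4 @ bar7.0: E4/F4 m2 untreated

No (4 violations)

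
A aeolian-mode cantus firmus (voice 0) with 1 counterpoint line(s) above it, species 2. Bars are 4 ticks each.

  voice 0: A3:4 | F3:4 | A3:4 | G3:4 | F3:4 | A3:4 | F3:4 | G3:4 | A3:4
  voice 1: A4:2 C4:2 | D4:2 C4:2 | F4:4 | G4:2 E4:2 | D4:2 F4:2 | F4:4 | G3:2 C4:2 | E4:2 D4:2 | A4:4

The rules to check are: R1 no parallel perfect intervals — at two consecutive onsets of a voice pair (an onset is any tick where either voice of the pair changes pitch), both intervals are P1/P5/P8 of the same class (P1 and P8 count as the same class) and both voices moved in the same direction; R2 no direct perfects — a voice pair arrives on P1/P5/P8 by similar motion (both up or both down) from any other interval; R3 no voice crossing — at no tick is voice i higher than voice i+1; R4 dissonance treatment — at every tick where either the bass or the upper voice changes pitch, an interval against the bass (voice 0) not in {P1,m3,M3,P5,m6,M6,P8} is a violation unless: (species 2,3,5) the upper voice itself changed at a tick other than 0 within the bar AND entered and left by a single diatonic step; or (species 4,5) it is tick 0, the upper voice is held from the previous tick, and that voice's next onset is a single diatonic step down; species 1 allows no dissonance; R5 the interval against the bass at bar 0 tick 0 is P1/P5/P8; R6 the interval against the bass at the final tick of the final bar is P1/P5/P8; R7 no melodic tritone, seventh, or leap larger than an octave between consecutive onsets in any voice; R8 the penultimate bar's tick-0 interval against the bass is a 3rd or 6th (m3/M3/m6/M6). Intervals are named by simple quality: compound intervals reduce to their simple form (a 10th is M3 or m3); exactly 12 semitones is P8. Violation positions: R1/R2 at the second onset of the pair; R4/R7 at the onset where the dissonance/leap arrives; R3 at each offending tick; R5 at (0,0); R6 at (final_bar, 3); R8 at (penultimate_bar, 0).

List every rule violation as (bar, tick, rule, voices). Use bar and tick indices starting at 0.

(6, 0, R4, (0, 1))
(6, 0, R7, (1,))
(8, 0, R2, (0, 1))

bar 0: v0=A3 v1=A4 downbeat P8
bar 1: v0=F3 v1=D4 downbeat M6
bar 2: v0=A3 v1=F4 downbeat m6
bar 3: v0=G3 v1=G4 downbeat P8
bar 4: v0=F3 v1=D4 downbeat M6
bar 5: v0=A3 v1=F4 downbeat m6
bar 6: v0=F3 v1=G3 downbeat M2
bar 7: v0=G3 v1=E4 downbeat M6
bar 8: v0=A3 v1=A4 downbeat P8
  -> R4 @ bar 6 tick 0 v(0, 1): F3/G3 M2 untreated
  -> R7 @ bar 6 tick 0 v(1,): F4->G3 leap 10st
  -> R2 @ bar 8 tick 0 v(0, 1): G3/D4 P5 -> A3/A4 P8 similar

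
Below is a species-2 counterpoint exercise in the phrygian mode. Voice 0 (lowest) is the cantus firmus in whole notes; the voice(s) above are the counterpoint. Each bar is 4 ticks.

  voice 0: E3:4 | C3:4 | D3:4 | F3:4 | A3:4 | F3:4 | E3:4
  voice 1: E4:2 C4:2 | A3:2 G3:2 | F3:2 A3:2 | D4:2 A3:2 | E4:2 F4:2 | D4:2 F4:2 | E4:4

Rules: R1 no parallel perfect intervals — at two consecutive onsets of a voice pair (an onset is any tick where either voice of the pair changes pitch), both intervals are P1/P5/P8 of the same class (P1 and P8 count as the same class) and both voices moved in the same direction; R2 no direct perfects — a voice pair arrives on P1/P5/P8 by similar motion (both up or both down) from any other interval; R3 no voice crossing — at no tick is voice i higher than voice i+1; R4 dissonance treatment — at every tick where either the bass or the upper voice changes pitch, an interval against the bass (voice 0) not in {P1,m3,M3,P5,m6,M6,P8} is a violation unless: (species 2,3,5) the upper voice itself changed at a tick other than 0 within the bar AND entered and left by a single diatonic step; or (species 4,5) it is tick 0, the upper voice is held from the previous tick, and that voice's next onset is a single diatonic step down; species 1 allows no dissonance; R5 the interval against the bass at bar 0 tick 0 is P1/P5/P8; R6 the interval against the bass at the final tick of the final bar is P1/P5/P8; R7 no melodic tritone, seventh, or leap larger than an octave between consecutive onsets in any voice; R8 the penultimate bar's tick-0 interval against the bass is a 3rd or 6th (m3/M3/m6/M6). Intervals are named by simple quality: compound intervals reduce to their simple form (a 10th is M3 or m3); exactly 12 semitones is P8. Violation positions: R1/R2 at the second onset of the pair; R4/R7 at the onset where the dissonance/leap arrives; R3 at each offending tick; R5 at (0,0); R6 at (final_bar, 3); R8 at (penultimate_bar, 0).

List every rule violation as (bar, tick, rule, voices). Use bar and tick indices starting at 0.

(4, 0, R2, (0, 1))
(6, 0, R1, (0, 1))

bar 0: v0=E3 v1=E4 downbeat P8
bar 1: v0=C3 v1=A3 downbeat M6
bar 2: v0=D3 v1=F3 downbeat m3
bar 3: v0=F3 v1=D4 downbeat M6
bar 4: v0=A3 v1=E4 downbeat P5
bar 5: v0=F3 v1=D4 downbeat M6
bar 6: v0=E3 v1=E4 downbeat P8
  -> R2 @ bar 4 tick 0 v(0, 1): F3/A3 M3 -> A3/E4 P5 similar
  -> R1 @ bar 6 tick 0 v(0, 1): F3/F4 P8 -> E3/E4 P8 similar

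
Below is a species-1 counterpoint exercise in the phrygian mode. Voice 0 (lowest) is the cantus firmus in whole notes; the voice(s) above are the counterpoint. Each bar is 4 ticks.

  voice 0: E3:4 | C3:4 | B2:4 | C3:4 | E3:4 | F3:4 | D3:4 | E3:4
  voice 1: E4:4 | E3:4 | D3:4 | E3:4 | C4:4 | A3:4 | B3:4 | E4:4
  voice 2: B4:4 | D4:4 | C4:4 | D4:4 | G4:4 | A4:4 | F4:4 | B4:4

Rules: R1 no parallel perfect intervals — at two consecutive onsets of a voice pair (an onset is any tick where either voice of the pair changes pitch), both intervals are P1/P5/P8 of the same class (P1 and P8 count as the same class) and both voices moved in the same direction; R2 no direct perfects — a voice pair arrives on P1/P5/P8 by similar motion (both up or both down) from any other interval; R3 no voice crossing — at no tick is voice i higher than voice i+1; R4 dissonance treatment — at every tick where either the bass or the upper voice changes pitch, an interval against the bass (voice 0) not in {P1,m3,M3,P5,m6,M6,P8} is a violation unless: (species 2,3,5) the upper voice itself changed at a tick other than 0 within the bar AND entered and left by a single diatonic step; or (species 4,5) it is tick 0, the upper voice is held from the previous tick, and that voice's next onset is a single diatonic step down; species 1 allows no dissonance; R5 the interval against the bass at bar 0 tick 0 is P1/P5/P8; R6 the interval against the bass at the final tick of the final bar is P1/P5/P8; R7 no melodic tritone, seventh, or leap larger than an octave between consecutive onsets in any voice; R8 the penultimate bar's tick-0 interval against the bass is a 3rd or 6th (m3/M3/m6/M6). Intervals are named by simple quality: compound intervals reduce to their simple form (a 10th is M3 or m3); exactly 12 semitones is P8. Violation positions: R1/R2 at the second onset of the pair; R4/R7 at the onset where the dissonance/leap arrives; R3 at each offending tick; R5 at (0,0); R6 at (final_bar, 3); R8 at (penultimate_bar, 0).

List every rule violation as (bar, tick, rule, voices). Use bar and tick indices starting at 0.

(1, 0, R4, (0, 2))
(2, 0, R4, (0, 2))
(3, 0, R4, (0, 2))
(4, 0, R2, (1, 2))
(7, 0, R2, (0, 1))
(7, 0, R2, (0, 2))
(7, 0, R2, (1, 2))
(7, 0, R7, (2,))

bar 0: v0=E3 v1=E4 v2=B4 downbeat P5
bar 1: v0=C3 v1=E3 v2=D4 downbeat M2
bar 2: v0=B2 v1=D3 v2=C4 downbeat m2
bar 3: v0=C3 v1=E3 v2=D4 downbeat M2
bar 4: v0=E3 v1=C4 v2=G4 downbeat m3
bar 5: v0=F3 v1=A3 v2=A4 downbeat M3
bar 6: v0=D3 v1=B3 v2=F4 downbeat m3
bar 7: v0=E3 v1=E4 v2=B4 downbeat P5
  -> R4 @ bar 1 tick 0 v(0, 2): C3/D4 M2 untreated
  -> R4 @ bar 2 tick 0 v(0, 2): B2/C4 m2 untreated
  -> R4 @ bar 3 tick 0 v(0, 2): C3/D4 M2 untreated
  -> R2 @ bar 4 tick 0 v(1, 2): E3/D4 m7 -> C4/G4 P5 similar
  -> R2 @ bar 7 tick 0 v(0, 1): D3/B3 M6 -> E3/E4 P8 similar
  -> R2 @ bar 7 tick 0 v(0, 2): D3/F4 m3 -> E3/B4 P5 similar
  -> R2 @ bar 7 tick 0 v(1, 2): B3/F4 TT -> E4/B4 P5 similar
  -> R7 @ bar 7 tick 0 v(2,): F4->B4 leap 6st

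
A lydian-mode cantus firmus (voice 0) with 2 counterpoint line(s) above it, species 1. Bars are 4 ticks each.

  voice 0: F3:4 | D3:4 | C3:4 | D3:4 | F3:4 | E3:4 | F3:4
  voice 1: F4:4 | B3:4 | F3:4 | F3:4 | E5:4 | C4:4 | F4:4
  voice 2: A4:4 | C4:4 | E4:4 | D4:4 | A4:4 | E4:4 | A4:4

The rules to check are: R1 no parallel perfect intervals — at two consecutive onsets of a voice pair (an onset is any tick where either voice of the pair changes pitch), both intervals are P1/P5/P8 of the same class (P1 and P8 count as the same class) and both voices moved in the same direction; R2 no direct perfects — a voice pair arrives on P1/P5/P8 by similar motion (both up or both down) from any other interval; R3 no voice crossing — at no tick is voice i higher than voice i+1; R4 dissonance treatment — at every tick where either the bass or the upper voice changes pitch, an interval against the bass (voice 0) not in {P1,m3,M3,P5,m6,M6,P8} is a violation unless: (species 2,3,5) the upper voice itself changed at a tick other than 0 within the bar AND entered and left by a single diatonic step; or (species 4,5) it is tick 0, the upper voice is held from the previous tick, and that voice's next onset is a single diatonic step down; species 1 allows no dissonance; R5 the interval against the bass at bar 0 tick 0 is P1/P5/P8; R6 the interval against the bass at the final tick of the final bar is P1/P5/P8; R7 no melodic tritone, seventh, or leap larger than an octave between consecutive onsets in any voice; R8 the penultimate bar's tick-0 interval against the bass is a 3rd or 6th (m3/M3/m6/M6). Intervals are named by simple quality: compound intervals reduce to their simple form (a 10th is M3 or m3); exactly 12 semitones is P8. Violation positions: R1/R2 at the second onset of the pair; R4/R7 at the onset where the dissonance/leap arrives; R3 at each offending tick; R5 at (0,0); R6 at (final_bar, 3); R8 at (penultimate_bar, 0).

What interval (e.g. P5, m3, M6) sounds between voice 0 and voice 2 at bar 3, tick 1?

P8

voice 0=D3 voice 2=D4 -> P8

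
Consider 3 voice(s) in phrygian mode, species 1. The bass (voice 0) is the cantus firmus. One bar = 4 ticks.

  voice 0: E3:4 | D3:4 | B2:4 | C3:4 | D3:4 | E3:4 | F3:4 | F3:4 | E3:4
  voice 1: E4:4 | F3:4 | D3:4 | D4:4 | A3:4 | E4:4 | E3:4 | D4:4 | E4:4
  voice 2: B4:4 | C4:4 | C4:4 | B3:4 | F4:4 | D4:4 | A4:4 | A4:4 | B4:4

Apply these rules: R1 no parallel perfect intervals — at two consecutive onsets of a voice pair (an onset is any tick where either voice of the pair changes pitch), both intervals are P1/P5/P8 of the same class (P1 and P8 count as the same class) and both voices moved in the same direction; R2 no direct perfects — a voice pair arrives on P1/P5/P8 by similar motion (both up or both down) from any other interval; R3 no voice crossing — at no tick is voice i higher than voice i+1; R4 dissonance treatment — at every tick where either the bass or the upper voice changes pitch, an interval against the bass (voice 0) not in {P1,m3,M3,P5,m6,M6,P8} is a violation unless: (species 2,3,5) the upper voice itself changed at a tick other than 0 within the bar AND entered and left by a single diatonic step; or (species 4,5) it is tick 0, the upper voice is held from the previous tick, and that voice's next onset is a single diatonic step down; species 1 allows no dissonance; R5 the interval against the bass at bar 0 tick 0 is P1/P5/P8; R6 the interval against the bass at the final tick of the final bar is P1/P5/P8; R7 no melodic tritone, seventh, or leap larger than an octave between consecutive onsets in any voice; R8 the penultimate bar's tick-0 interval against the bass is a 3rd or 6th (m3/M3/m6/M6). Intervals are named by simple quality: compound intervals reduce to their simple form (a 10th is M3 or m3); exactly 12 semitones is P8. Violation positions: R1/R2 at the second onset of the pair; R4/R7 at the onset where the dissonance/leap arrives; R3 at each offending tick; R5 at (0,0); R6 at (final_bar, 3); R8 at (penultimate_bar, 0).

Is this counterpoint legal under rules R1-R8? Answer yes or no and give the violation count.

bar 0: v0=E3 v1=E4 v2=B4 (P5)
bar 1: v0=D3 v1=F3 v2=C4 (m7)
bar 2: v0=B2 v1=D3 v2=C4 (m2)
bar 3: v0=C3 v1=D4 v2=B3 (M7)
bar 4: v0=D3 v1=A3 v2=F4 (m3)
bar 5: v0=E3 v1=E4 v2=D4 (m7)
bar 6: v0=F3 v1=E3 v2=A4 (M3)
bar 7: v0=F3 v1=D4 v2=A4 (M3)
bar 8: v0=E3 v1=E4 v2=B4 (P5)
  R1 @ bar1.0: E4/B4 P5 -> F3/C4 P5 similar
  R4 @ bar1.0: D3/C4 m7 untreated
  R7 @ bar1.0: E4->F3 leap 11st
  R7 @ bar1.0: B4->C4 leap 11st
  R4 @ bar2.0: B2/C4 m2 untreated
  R3 @ bar3.0: D4 above B3
  R4 @ bar3.0: C3/D4 M2 untreated
  R4 @ bar3.0: C3/B3 M7 untreated
  R3 @ bar3.1: D4 above B3
  R3 @ bar3.2: D4 above B3
  R3 @ bar3.3: D4 above B3
  R7 @ bar4.0: B3->F4 leap 6st
  R2 @ bar5.0: D3/A3 P5 -> E3/E4 P8 similar
  R3 @ bar5.0: E4 above D4
  R4 @ bar5.0: E3/D4 m7 untreated
  R3 @ bar5.1: E4 above D4
  R3 @ bar5.2: E4 above D4
  R3 @ bar5.3: E4 above D4
  R3 @ bar6.0: F3 above E3
  R4 @ bar6.0: F3/E3 m2 untreated
  R3 @ bar6.1: F3 above E3
  R3 @ bar6.2: F3 above E3
  R3 @ bar6.3: F3 above E3
  R7 @ bar7.0: E3->D4 leap 10st
  R1 @ bar8.0: D4/A4 P5 -> E4/B4 P5 similar

No (25 violations)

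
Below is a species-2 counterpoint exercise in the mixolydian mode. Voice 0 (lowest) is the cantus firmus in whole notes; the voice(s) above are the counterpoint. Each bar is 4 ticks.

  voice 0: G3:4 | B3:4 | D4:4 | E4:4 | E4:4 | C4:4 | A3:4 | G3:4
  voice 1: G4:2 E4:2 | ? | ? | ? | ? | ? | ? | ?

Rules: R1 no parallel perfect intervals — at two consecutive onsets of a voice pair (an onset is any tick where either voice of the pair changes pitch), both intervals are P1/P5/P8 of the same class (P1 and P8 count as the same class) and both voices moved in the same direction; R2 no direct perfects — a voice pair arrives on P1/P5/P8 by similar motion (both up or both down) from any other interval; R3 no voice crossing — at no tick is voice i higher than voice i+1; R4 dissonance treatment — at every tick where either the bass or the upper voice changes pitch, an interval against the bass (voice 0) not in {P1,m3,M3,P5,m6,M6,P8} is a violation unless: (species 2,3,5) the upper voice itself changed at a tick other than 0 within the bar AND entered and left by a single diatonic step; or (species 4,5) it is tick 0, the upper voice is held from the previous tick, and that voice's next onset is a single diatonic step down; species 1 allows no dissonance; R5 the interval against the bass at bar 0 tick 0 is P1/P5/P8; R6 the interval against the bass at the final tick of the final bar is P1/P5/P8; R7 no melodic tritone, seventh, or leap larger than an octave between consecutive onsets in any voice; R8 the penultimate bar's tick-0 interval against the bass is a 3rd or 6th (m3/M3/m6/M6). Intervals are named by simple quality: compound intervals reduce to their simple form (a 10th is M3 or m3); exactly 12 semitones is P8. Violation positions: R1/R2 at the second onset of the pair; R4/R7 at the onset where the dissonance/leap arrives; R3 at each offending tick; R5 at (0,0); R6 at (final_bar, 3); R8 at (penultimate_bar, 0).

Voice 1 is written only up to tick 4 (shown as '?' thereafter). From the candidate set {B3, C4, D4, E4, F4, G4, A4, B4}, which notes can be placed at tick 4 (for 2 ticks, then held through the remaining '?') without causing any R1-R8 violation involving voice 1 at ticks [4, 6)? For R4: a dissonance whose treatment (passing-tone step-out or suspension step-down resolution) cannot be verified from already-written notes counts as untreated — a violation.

{B3, D4, G4}

B3: legal
C4: violates R4
D4: legal
E4: violates R4
F4: violates R4
G4: legal
A4: violates R4
B4: violates R2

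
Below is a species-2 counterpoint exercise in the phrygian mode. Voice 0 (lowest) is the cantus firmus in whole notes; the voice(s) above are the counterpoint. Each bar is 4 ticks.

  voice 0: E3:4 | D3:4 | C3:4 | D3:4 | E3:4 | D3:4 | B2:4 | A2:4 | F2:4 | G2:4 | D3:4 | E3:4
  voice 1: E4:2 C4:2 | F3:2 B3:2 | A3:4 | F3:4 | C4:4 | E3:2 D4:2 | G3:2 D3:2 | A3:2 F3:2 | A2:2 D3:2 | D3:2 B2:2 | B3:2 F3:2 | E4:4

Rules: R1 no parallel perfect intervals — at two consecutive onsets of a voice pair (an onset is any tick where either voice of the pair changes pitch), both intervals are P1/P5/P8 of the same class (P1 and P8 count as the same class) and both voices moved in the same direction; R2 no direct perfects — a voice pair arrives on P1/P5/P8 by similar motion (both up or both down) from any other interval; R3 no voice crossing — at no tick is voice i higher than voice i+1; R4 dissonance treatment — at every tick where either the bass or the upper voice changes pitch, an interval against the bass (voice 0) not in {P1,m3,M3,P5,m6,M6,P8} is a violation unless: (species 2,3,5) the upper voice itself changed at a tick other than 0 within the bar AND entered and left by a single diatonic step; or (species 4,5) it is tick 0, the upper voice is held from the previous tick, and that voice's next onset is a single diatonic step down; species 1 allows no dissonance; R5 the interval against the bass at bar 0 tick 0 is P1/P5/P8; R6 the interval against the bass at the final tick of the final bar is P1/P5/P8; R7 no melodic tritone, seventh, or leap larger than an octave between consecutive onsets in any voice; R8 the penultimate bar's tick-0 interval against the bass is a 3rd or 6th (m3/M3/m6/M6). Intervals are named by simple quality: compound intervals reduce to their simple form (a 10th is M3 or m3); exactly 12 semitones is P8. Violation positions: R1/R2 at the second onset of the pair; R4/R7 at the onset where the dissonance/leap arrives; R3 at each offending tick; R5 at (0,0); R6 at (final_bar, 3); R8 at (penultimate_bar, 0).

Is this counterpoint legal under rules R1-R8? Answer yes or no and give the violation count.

bar 0: v0=E3 v1=E4 (P8)
bar 1: v0=D3 v1=F3 (m3)
bar 2: v0=C3 v1=A3 (M6)
bar 3: v0=D3 v1=F3 (m3)
bar 4: v0=E3 v1=C4 (m6)
bar 5: v0=D3 v1=E3 (M2)
bar 6: v0=B2 v1=G3 (m6)
bar 7: v0=A2 v1=A3 (P8)
bar 8: v0=F2 v1=A2 (M3)
bar 9: v0=G2 v1=D3 (P5)
bar 10: v0=D3 v1=B3 (M6)
bar 11: v0=E3 v1=E4 (P8)
  R7 @ bar1.2: F3->B3 leap 6st
  R4 @ bar5.0: D3/E3 M2 untreated
  R7 @ bar5.2: E3->D4 leap 10st
  R7 @ bar10.2: B3->F3 leap 6st
  R2 @ bar11.0: D3/F3 m3 -> E3/E4 P8 similar
  R7 @ bar11.0: F3->E4 leap 11st

No (6 violations)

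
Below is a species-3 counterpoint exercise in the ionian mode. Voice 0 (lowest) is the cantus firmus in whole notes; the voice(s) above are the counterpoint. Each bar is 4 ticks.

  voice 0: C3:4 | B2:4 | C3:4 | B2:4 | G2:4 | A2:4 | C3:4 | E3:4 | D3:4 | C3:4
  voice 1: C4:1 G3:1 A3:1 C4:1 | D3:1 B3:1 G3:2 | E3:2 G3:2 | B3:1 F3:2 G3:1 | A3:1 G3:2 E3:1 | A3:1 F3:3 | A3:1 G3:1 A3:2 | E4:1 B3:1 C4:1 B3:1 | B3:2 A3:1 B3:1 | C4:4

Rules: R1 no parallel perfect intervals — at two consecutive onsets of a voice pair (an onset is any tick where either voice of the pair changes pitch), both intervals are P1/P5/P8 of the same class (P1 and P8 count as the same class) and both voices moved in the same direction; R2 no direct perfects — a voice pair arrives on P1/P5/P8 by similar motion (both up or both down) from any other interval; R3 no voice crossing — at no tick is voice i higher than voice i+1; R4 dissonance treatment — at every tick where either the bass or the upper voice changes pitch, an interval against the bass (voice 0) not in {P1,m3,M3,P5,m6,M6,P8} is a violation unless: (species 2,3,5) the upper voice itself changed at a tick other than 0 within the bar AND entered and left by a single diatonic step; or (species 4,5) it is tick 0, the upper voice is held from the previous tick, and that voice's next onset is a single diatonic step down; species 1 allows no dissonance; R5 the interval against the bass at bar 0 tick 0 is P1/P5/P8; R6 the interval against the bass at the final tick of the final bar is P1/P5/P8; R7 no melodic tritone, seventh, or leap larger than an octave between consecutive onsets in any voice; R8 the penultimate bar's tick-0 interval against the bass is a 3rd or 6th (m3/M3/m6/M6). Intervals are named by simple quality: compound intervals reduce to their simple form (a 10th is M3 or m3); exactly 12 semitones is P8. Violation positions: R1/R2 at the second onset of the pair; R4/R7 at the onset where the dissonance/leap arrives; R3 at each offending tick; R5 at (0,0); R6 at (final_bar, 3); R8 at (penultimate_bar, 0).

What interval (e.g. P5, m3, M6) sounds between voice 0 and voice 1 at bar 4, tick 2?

P8

voice 0=G2 voice 1=G3 -> P8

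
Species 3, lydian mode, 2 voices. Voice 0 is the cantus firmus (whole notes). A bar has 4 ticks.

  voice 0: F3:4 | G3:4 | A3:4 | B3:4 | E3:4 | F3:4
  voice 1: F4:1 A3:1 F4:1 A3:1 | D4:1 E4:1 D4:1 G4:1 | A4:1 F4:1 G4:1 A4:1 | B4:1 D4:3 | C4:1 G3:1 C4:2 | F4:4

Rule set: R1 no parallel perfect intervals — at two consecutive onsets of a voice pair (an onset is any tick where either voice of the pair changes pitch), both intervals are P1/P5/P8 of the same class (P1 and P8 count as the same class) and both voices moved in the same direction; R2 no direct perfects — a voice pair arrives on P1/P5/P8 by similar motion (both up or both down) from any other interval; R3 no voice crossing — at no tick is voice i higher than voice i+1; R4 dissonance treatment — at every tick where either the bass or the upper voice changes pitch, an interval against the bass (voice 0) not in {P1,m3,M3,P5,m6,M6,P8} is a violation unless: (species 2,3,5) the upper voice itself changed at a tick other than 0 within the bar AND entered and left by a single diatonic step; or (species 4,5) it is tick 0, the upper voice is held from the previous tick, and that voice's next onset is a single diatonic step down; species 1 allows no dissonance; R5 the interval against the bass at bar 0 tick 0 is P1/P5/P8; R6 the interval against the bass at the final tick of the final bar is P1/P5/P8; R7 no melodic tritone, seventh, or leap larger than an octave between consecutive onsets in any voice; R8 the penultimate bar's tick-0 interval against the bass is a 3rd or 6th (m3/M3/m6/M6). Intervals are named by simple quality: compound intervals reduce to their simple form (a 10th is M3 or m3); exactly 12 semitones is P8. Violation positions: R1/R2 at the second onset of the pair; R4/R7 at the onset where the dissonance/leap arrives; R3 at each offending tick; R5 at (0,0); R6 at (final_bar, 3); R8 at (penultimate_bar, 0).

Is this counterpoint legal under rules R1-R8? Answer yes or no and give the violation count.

bar 0: v0=F3 v1=F4 (P8)
bar 1: v0=G3 v1=D4 (P5)
bar 2: v0=A3 v1=A4 (P8)
bar 3: v0=B3 v1=B4 (P8)
bar 4: v0=E3 v1=C4 (m6)
bar 5: v0=F3 v1=F4 (P8)
  R2 @ bar1.0: F3/A3 M3 -> G3/D4 P5 similar
  R1 @ bar2.0: G3/G4 P8 -> A3/A4 P8 similar
  R1 @ bar3.0: A3/A4 P8 -> B3/B4 P8 similar
  R2 @ bar5.0: E3/C4 m6 -> F3/F4 P8 similar

No (4 violations)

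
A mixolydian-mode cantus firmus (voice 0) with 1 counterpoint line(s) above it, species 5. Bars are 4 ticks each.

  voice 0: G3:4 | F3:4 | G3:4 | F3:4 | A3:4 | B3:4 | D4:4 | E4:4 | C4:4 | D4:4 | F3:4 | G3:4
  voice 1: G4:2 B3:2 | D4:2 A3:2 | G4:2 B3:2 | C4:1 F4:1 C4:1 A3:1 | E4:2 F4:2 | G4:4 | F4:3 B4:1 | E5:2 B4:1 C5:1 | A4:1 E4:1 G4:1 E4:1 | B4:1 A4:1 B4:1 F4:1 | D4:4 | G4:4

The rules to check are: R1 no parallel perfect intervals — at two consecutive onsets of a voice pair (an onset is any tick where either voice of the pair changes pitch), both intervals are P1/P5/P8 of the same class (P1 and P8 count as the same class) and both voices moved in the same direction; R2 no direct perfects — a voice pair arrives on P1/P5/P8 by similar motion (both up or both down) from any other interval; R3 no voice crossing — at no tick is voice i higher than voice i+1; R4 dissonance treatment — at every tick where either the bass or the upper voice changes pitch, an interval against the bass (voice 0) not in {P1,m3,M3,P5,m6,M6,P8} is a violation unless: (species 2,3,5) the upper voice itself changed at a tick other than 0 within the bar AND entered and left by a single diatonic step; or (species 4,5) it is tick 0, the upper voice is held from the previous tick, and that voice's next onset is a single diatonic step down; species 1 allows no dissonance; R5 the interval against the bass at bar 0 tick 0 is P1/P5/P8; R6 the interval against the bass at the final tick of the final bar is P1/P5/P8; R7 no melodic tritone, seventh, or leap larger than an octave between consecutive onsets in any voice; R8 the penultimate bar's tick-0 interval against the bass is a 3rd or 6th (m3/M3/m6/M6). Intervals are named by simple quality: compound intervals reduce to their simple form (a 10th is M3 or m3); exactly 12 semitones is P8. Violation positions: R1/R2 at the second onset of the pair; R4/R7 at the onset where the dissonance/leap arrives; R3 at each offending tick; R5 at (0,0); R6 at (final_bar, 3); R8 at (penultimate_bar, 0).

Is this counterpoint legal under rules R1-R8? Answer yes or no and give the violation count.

bar 0: v0=G3 v1=G4 (P8)
bar 1: v0=F3 v1=D4 (M6)
bar 2: v0=G3 v1=G4 (P8)
bar 3: v0=F3 v1=C4 (P5)
bar 4: v0=A3 v1=E4 (P5)
bar 5: v0=B3 v1=G4 (m6)
bar 6: v0=D4 v1=F4 (m3)
bar 7: v0=E4 v1=E5 (P8)
bar 8: v0=C4 v1=A4 (M6)
bar 9: v0=D4 v1=B4 (M6)
bar 10: v0=F3 v1=D4 (M6)
bar 11: v0=G3 v1=G4 (P8)
  R2 @ bar2.0: F3/A3 M3 -> G3/G4 P8 similar
  R7 @ bar2.0: A3->G4 leap 10st
  R2 @ bar4.0: F3/A3 M3 -> A3/E4 P5 similar
  R7 @ bar6.3: F4->B4 leap 6st
  R2 @ bar7.0: D4/B4 M6 -> E4/E5 P8 similar
  R7 @ bar9.3: B4->F4 leap 6st
  R2 @ bar11.0: F3/D4 M6 -> G3/G4 P8 similar

No (7 violations)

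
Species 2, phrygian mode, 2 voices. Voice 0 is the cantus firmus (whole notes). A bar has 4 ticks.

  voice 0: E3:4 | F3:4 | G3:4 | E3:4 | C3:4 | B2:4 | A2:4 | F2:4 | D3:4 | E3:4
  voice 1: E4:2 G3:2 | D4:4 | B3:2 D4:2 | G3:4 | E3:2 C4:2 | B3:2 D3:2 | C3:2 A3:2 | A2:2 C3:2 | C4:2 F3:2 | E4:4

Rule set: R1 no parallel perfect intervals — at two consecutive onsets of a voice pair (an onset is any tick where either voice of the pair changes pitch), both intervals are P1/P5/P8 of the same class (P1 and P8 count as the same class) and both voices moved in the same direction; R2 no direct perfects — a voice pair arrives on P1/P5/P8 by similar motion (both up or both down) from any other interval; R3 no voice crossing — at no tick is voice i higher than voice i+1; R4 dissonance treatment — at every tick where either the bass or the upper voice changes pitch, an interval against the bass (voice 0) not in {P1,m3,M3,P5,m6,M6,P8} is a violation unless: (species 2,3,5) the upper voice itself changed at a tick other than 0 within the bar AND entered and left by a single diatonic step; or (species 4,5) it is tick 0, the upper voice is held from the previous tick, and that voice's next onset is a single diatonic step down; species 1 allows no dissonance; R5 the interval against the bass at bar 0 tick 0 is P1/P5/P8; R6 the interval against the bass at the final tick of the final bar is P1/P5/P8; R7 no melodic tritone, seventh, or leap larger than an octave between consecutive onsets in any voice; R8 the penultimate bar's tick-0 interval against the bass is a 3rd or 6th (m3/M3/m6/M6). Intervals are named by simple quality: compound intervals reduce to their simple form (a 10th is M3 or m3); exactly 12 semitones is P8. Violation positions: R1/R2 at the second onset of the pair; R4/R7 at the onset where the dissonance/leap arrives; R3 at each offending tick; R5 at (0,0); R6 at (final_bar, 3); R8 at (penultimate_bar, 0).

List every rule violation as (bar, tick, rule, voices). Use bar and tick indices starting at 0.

bar 0: v0=E3 v1=E4 downbeat P8
bar 1: v0=F3 v1=D4 downbeat M6
bar 2: v0=G3 v1=B3 downbeat M3
bar 3: v0=E3 v1=G3 downbeat m3
bar 4: v0=C3 v1=E3 downbeat M3
bar 5: v0=B2 v1=B3 downbeat P8
bar 6: v0=A2 v1=C3 downbeat m3
bar 7: v0=F2 v1=A2 downbeat M3
bar 8: v0=D3 v1=C4 downbeat m7
bar 9: v0=E3 v1=E4 downbeat P8
  -> R1 @ bar 5 tick 0 v(0, 1): C3/C4 P8 -> B2/B3 P8 similar
  -> R4 @ bar 8 tick 0 v(0, 1): D3/C4 m7 untreated
  -> R8 @ bar 8 tick 0 v(0, 1): penult m7 not 3rd/6th
  -> R2 @ bar 9 tick 0 v(0, 1): D3/F3 m3 -> E3/E4 P8 similar
  -> R7 @ bar 9 tick 0 v(1,): F3->E4 leap 11st

(5, 0, R1, (0, 1))
(8, 0, R4, (0, 1))
(8, 0, R8, (0, 1))
(9, 0, R2, (0, 1))
(9, 0, R7, (1,))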